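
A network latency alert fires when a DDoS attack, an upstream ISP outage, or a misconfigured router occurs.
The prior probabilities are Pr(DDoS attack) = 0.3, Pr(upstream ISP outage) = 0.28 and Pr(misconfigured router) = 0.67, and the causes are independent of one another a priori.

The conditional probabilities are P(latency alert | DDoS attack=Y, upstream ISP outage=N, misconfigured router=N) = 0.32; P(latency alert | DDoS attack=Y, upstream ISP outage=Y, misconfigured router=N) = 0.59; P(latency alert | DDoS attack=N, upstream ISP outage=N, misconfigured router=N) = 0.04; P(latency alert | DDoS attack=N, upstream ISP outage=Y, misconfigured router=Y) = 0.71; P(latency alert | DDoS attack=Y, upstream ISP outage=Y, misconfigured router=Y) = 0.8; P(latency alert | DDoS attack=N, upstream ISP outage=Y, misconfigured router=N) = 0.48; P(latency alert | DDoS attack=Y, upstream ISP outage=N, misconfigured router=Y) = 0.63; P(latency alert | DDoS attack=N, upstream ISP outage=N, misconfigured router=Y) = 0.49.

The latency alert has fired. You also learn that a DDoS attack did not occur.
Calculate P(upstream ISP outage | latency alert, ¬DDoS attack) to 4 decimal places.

P(upstream ISP outage | latency alert, ¬DDoS attack) ≈ 0.4193

Weight on upstream ISP outage=true, given the evidence: 0.044352 + 0.133196 = 0.177548
Normalizer over all consistent configurations: 0.04*0.72*0.33 + 0.49*0.72*0.67 + 0.48*0.28*0.33 + 0.71*0.28*0.67 = 0.423428
P(upstream ISP outage | latency alert, ¬DDoS attack) = 0.177548/0.423428 ≈ 0.4193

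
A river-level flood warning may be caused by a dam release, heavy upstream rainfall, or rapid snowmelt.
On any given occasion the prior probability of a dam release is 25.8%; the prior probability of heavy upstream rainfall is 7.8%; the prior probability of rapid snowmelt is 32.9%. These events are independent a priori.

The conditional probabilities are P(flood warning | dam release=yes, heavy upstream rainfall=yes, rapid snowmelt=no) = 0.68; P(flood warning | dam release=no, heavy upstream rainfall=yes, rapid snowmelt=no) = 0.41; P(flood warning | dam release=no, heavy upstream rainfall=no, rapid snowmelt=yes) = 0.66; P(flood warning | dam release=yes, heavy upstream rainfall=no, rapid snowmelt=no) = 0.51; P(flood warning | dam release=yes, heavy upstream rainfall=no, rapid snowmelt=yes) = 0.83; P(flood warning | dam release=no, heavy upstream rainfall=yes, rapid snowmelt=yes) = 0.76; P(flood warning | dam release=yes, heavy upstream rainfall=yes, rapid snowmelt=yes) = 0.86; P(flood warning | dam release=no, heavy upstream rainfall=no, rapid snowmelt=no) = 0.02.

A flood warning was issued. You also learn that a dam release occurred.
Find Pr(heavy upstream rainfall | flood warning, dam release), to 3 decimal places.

P(flood warning | dam release) = 0.51·0.922·0.671 + 0.83·0.922·0.329 + 0.68·0.078·0.671 + 0.86·0.078·0.329 = 0.315518 + 0.251771 + 0.035590 + 0.022069 = 0.624948
Of this, 0.057659 comes from 0.035590 + 0.022069 (the heavy upstream rainfall=true cases).
P(heavy upstream rainfall | flood warning, dam release) = 0.057659 / 0.624948 ≈ 0.092

Pr(heavy upstream rainfall | flood warning, dam release) ≈ 0.092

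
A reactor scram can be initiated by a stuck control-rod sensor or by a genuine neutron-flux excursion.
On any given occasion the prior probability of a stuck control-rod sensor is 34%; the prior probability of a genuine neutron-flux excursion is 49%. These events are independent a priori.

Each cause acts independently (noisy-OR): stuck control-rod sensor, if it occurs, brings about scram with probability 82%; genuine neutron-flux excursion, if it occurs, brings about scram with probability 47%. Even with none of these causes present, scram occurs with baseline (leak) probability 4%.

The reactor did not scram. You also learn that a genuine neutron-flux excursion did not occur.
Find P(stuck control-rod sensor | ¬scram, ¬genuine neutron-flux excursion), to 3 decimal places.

P(stuck control-rod sensor | ¬scram, ¬genuine neutron-flux excursion) ≈ 0.085

Under noisy-OR, P(scram | causes) = 1 − (1−0.04)·∏(1−qᵢ) over the active causes.
Weight on stuck control-rod sensor=true, given the evidence: 0.1728×0.34 = 0.058752
The normalizing constant is 0.96×0.66 + 0.1728×0.34 = 0.692352
P(stuck control-rod sensor | ¬scram, ¬genuine neutron-flux excursion) = 0.058752/0.692352 ≈ 0.085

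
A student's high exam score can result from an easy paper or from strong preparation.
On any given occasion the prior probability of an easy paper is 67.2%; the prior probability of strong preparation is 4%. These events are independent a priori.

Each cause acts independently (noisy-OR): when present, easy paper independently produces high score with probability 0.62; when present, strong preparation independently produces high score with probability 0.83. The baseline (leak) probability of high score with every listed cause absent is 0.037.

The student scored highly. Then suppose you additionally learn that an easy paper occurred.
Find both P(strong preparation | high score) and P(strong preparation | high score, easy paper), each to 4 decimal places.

P(strong preparation | high score) ≈ 0.0792; P(strong preparation | high score, easy paper) ≈ 0.0580

Under noisy-OR, P(high score | causes) = 1 − (1−0.037)·∏(1−qᵢ) over the active causes.
Weight on strong preparation=true, given the evidence: 0.010972 + 0.025208 = 0.036180
The normalizing constant is 0.037*0.328*0.96 + 0.83629*0.328*0.04 + 0.63406*0.672*0.96 + 0.93779*0.672*0.04 = 0.456876
P(strong preparation | high score) = 0.036180/0.456876 ≈ 0.0792

Now also conditioning on easy paper=true:
For the numerator, keep only strong preparation=true terms: 0.93779·0.04 = 0.037512
The normalizing constant is 0.63406·0.96 + 0.93779·0.04 = 0.646210
P(strong preparation | high score, easy paper) = 0.037512/0.646210 ≈ 0.0580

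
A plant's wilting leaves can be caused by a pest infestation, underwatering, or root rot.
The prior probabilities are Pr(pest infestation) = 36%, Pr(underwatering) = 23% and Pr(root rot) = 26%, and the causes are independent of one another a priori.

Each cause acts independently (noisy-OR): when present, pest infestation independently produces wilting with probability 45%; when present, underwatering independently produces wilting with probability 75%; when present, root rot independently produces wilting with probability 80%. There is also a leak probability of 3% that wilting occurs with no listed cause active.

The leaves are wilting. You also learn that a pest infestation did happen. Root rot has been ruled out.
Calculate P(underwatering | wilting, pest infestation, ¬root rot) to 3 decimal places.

P(underwatering | wilting, pest infestation, ¬root rot) ≈ 0.357

Under noisy-OR, P(wilting | causes) = 1 − (1−0.03)·∏(1−qᵢ) over the active causes.
P(wilting | pest infestation, ¬root rot) = 0.4665*0.77 + 0.866625*0.23 = 0.359205 + 0.199324 = 0.558529
The underwatering-present share is 0.866625*0.23 = 0.199324.
P(underwatering | wilting, pest infestation, ¬root rot) = 0.199324 / 0.558529 ≈ 0.357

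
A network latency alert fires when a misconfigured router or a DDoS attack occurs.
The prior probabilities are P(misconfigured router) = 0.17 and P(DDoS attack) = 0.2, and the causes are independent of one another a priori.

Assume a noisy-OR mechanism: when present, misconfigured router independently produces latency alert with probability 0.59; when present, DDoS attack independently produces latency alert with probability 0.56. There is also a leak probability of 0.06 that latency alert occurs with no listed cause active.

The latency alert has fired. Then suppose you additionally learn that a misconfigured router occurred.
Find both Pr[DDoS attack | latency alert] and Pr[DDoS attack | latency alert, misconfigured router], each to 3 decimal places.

Under noisy-OR, P(latency alert | causes) = 1 − (1−0.06)·∏(1−qᵢ) over the active causes.
Enumerate the 4 (misconfigured router, DDoS attack) configurations and weight by the priors:
  P(latency alert) = 0.06·0.83·0.8 + 0.5864·0.83·0.2 + 0.6146·0.17·0.8 + 0.830424·0.17·0.2
        = 0.039840 + 0.097342 + 0.083586 + 0.028234 = 0.249002
The terms with DDoS attack present sum to 0.125576, so
  P(DDoS attack | latency alert) = 0.125576 / 0.249002 ≈ 0.504

Now condition on the additional information:
Sum P(latency alert|·) weighted by the priors over both values of DDoS attack:
  P(latency alert | misconfigured router) = 0.6146·0.8 + 0.830424·0.2
        = 0.491680 + 0.166085 = 0.657765
Configurations with DDoS attack contribute 0.166085, so
  P(DDoS attack | latency alert, misconfigured router) = 0.166085 / 0.657765 ≈ 0.252

Pr[DDoS attack | latency alert] ≈ 0.504; Pr[DDoS attack | latency alert, misconfigured router] ≈ 0.252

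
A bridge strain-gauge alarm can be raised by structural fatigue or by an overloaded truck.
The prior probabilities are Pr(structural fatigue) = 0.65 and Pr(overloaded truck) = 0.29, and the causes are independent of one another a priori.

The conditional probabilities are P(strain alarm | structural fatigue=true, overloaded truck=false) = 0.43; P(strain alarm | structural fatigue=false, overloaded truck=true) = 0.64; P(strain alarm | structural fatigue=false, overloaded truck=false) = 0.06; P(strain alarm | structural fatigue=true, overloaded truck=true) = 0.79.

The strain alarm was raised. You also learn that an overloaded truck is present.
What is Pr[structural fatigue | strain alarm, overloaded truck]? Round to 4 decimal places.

Pr[structural fatigue | strain alarm, overloaded truck] ≈ 0.6963

P(strain alarm | overloaded truck) = 0.64*0.35 + 0.79*0.65 = 0.224000 + 0.513500 = 0.737500
Of this, 0.513500 comes from 0.79*0.65 (the structural fatigue=true cases).
P(structural fatigue | strain alarm, overloaded truck) = 0.513500 / 0.737500 ≈ 0.6963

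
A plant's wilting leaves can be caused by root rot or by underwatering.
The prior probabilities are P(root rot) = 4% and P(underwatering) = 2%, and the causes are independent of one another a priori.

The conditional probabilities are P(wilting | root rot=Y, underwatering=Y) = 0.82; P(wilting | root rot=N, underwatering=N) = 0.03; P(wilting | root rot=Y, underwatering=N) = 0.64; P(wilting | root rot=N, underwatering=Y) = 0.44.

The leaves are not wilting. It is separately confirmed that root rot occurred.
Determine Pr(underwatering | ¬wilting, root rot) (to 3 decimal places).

For the numerator, keep only underwatering=true terms: 0.18·0.02 = 0.003600
Normalizer over all consistent configurations: 0.36·0.98 + 0.18·0.02 = 0.356400
Posterior = 0.003600 / 0.356400 ≈ 0.010

Pr(underwatering | ¬wilting, root rot) ≈ 0.010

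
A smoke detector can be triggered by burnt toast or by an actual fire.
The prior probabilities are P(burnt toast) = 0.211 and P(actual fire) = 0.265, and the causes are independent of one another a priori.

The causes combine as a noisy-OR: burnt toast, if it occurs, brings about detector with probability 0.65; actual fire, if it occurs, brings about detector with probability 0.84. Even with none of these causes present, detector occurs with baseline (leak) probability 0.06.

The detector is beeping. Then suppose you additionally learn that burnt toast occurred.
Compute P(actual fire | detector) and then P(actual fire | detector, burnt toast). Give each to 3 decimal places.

Under noisy-OR, P(detector | causes) = 1 − (1−0.06)·∏(1−qᵢ) over the active causes.
By total probability over the 4 (burnt toast, actual fire) configurations:
  P(detector) = 0.06×0.789×0.735 + 0.8496×0.789×0.265 + 0.671×0.211×0.735 + 0.94736×0.211×0.265
        = 0.034795 + 0.177639 + 0.104062 + 0.052972 = 0.369468
The terms with actual fire present sum to 0.230611, so
  P(actual fire | detector) = 0.230611 / 0.369468 ≈ 0.624

Now condition on the additional information:
Weight on actual fire=true, given the evidence: 0.94736×0.265 = 0.251050
The normalizing constant is 0.671×0.735 + 0.94736×0.265 = 0.744235
Posterior = 0.251050 / 0.744235 ≈ 0.337

P(actual fire | detector) ≈ 0.624; P(actual fire | detector, burnt toast) ≈ 0.337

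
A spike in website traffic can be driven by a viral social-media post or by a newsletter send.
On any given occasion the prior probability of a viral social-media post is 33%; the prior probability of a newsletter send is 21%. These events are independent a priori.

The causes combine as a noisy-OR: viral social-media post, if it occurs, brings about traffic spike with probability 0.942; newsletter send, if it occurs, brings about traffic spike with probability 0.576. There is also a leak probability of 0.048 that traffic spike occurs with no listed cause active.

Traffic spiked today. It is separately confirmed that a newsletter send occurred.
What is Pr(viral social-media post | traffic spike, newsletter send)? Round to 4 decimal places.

Pr(viral social-media post | traffic spike, newsletter send) ≈ 0.4465

Under noisy-OR, P(traffic spike | causes) = 1 − (1−0.048)·∏(1−qᵢ) over the active causes.
P(traffic spike | newsletter send) = 0.596352×0.67 + 0.976588×0.33 = 0.399556 + 0.322274 = 0.721830
Restricting to configurations with viral social-media post present: 0.976588×0.33 = 0.322274.
P(viral social-media post | traffic spike, newsletter send) = 0.322274 / 0.721830 ≈ 0.4465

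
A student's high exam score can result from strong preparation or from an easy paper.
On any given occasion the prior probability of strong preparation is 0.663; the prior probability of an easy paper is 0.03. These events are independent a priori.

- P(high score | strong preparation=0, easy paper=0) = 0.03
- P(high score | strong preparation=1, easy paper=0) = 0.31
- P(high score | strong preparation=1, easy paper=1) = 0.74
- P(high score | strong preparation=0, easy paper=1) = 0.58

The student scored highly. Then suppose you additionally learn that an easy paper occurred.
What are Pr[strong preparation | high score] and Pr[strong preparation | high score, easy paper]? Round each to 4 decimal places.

For the numerator, keep only strong preparation=true terms: 0.199364 + 0.014719 = 0.214083
Normalizer over all consistent configurations: 0.03×0.337×0.97 + 0.58×0.337×0.03 + 0.31×0.663×0.97 + 0.74×0.663×0.03 = 0.229754
P(strong preparation | high score) = 0.214083/0.229754 ≈ 0.9318

Now also conditioning on easy paper=true:
By total probability over both values of strong preparation:
  P(high score | easy paper) = 0.58*0.337 + 0.74*0.663
        = 0.195460 + 0.490620 = 0.686080
Configurations with strong preparation contribute 0.490620, so
  P(strong preparation | high score, easy paper) = 0.490620 / 0.686080 ≈ 0.7151
— easy paper explains away the evidence for strong preparation.

Pr[strong preparation | high score] ≈ 0.9318; Pr[strong preparation | high score, easy paper] ≈ 0.7151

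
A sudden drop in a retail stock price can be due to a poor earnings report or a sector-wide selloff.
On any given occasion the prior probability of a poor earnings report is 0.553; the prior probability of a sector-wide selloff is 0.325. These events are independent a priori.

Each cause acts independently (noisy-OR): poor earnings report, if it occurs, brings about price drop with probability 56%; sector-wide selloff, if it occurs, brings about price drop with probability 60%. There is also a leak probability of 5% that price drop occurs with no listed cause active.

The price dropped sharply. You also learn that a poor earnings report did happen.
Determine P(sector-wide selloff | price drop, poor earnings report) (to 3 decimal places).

P(sector-wide selloff | price drop, poor earnings report) ≈ 0.408

Under noisy-OR, P(price drop | causes) = 1 − (1−0.05)·∏(1−qᵢ) over the active causes.
Numerator (weight on configurations with sector-wide selloff): 0.8328·0.325 = 0.270660
Normalizer over all consistent configurations: 0.582·0.675 + 0.8328·0.325 = 0.663510
Posterior = 0.270660 / 0.663510 ≈ 0.408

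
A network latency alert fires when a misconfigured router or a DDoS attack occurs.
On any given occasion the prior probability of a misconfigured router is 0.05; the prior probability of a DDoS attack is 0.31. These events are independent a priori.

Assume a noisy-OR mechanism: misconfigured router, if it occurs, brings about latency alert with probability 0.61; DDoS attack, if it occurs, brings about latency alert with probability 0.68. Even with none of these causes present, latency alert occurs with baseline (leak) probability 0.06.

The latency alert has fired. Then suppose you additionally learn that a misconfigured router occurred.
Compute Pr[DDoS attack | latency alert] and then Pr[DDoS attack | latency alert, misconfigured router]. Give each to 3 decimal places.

Pr[DDoS attack | latency alert] ≈ 0.782; Pr[DDoS attack | latency alert, misconfigured router] ≈ 0.385

Under noisy-OR, P(latency alert | causes) = 1 − (1−0.06)·∏(1−qᵢ) over the active causes.
P(latency alert) = 0.06·0.95·0.69 + 0.6992·0.95·0.31 + 0.6334·0.05·0.69 + 0.882688·0.05·0.31 = 0.039330 + 0.205914 + 0.021852 + 0.013682 = 0.280778
Of this, 0.219596 comes from 0.205914 + 0.013682 (the DDoS attack=true cases).
Hence the posterior is 0.219596/0.280778 ≈ 0.782.

Now also conditioning on misconfigured router=true:
Enumerate both values of DDoS attack and weight by the priors:
  P(latency alert | misconfigured router) = 0.6334×0.69 + 0.882688×0.31
        = 0.437046 + 0.273633 = 0.710679
Configurations with DDoS attack contribute 0.273633, so
  P(DDoS attack | latency alert, misconfigured router) = 0.273633 / 0.710679 ≈ 0.385
Conditioning on misconfigured router lowers the posterior on DDoS attack: the classic explaining-away effect in a common-effect structure.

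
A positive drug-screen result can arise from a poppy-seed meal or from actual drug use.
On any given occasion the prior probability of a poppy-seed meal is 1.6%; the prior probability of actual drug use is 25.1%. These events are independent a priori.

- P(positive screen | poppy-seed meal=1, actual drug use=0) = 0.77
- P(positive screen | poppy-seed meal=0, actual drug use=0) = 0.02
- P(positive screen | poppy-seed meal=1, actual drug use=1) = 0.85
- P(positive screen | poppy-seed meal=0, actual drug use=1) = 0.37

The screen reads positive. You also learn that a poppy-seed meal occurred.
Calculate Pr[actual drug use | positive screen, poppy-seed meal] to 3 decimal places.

Numerator (weight on configurations with actual drug use): 0.85*0.251 = 0.213350
Denominator P(positive screen | poppy-seed meal): 0.77*0.749 + 0.85*0.251 = 0.790080
P(actual drug use | positive screen, poppy-seed meal) = 0.213350/0.790080 ≈ 0.270

Pr[actual drug use | positive screen, poppy-seed meal] ≈ 0.270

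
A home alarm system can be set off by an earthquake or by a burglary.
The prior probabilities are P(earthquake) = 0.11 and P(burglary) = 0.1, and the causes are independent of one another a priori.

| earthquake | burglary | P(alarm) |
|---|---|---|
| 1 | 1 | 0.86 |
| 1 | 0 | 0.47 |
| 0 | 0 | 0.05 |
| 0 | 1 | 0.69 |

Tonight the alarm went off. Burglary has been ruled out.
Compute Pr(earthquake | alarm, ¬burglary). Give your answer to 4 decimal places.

Enumerate both values of earthquake and weight by the priors:
  P(alarm | ¬burglary) = 0.05·0.89 + 0.47·0.11
        = 0.044500 + 0.051700 = 0.096200
Keeping only the earthquake-present terms gives 0.051700, so
  P(earthquake | alarm, ¬burglary) = 0.051700 / 0.096200 ≈ 0.5374

Pr(earthquake | alarm, ¬burglary) ≈ 0.5374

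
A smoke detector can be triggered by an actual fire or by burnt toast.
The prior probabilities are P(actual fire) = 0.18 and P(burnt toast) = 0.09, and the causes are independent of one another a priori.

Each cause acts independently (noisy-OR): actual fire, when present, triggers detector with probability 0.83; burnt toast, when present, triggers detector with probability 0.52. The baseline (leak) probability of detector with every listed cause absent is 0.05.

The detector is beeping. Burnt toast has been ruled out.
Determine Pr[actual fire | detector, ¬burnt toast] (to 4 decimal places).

Under noisy-OR, P(detector | causes) = 1 − (1−0.05)·∏(1−qᵢ) over the active causes.
Sum P(detector|·) weighted by the priors over both values of actual fire:
  P(detector | ¬burnt toast) = 0.05·0.82 + 0.8385·0.18
        = 0.041000 + 0.150930 = 0.191930
Keeping only the actual fire-present terms gives 0.150930, so
  P(actual fire | detector, ¬burnt toast) = 0.150930 / 0.191930 ≈ 0.7864

Pr[actual fire | detector, ¬burnt toast] ≈ 0.7864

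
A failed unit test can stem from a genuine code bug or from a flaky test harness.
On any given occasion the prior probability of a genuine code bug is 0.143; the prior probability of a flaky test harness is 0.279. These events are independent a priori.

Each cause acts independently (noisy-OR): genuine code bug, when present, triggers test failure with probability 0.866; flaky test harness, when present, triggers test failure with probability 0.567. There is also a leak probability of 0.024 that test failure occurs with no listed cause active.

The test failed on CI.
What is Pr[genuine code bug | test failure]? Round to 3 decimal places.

Pr[genuine code bug | test failure] ≈ 0.454

Under noisy-OR, P(test failure | causes) = 1 − (1−0.024)·∏(1−qᵢ) over the active causes.
Weight on genuine code bug=true, given the evidence: 0.089619 + 0.037638 = 0.127257
Denominator P(test failure): 0.024*0.857*0.721 + 0.577392*0.857*0.279 + 0.869216*0.143*0.721 + 0.943371*0.143*0.279 = 0.280143
Posterior = 0.127257 / 0.280143 ≈ 0.454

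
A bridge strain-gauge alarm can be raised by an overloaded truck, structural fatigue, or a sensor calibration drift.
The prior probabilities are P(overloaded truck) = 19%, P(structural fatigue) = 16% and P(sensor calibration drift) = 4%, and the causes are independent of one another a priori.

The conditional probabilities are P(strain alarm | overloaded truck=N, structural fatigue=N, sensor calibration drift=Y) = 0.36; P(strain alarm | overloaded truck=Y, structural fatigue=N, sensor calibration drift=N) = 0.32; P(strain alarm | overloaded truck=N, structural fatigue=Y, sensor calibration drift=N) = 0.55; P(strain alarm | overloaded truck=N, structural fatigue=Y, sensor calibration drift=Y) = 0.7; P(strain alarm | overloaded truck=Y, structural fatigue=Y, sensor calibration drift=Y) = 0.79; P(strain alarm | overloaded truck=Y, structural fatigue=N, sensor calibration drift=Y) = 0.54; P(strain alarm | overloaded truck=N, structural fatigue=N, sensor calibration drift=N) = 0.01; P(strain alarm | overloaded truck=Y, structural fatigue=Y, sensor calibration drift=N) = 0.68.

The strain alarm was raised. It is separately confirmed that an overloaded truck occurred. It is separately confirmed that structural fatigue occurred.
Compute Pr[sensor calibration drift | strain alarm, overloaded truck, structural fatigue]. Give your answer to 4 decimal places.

Numerator (weight on configurations with sensor calibration drift): 0.79*0.04 = 0.031600
The normalizing constant is 0.68*0.96 + 0.79*0.04 = 0.684400
P(sensor calibration drift | strain alarm, overloaded truck, structural fatigue) = 0.031600/0.684400 ≈ 0.0462

Pr[sensor calibration drift | strain alarm, overloaded truck, structural fatigue] ≈ 0.0462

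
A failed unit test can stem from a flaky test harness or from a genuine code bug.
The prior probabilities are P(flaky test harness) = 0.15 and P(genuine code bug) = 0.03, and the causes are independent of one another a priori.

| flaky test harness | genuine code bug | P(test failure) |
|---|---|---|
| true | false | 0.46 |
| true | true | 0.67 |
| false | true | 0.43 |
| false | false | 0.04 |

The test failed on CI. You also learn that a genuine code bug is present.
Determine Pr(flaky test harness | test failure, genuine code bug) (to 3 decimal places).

By total probability over both values of flaky test harness:
  P(test failure | genuine code bug) = 0.43·0.85 + 0.67·0.15
        = 0.365500 + 0.100500 = 0.466000
The terms with flaky test harness present sum to 0.100500, so
  P(flaky test harness | test failure, genuine code bug) = 0.100500 / 0.466000 ≈ 0.216

Pr(flaky test harness | test failure, genuine code bug) ≈ 0.216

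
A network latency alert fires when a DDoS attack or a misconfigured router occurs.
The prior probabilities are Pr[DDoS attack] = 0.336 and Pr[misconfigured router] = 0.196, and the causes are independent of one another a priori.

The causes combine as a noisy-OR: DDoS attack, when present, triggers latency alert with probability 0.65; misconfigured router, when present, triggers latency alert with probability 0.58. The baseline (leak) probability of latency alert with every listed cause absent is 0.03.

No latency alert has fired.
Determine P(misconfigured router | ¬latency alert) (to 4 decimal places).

P(misconfigured router | ¬latency alert) ≈ 0.0929

Under noisy-OR, P(latency alert | causes) = 1 − (1−0.03)·∏(1−qᵢ) over the active causes.
Weight on misconfigured router=true, given the evidence: 0.053021 + 0.009390 = 0.062411
The normalizing constant is 0.97·0.664·0.804 + 0.4074·0.664·0.196 + 0.3395·0.336·0.804 + 0.14259·0.336·0.196 = 0.671965
Posterior = 0.062411 / 0.671965 ≈ 0.0929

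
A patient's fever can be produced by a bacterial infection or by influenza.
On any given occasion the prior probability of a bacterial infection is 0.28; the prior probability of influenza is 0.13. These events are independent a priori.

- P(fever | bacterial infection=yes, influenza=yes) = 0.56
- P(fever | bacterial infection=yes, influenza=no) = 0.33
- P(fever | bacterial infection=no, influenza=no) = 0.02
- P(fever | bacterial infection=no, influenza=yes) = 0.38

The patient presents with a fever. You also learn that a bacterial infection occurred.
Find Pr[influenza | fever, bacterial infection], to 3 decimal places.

P(fever | bacterial infection) = 0.33×0.87 + 0.56×0.13 = 0.287100 + 0.072800 = 0.359900
Of this, 0.072800 comes from 0.56×0.13 (the influenza=true cases).
So P(influenza | fever, bacterial infection) = 0.072800/0.359900 ≈ 0.202.

Pr[influenza | fever, bacterial infection] ≈ 0.202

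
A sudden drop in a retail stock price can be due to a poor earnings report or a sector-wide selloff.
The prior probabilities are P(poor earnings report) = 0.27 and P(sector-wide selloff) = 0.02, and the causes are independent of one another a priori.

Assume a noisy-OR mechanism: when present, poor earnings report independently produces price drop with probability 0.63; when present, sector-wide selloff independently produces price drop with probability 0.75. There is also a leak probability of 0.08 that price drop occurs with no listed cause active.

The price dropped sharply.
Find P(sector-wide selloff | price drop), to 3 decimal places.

P(sector-wide selloff | price drop) ≈ 0.065

Under noisy-OR, P(price drop | causes) = 1 − (1−0.08)·∏(1−qᵢ) over the active causes.
Enumerate the 4 (poor earnings report, sector-wide selloff) configurations and weight by the priors:
  P(price drop) = 0.08×0.73×0.98 + 0.77×0.73×0.02 + 0.6596×0.27×0.98 + 0.9149×0.27×0.02
        = 0.057232 + 0.011242 + 0.174530 + 0.004940 = 0.247944
Configurations with sector-wide selloff contribute 0.016182, so
  P(sector-wide selloff | price drop) = 0.016182 / 0.247944 ≈ 0.065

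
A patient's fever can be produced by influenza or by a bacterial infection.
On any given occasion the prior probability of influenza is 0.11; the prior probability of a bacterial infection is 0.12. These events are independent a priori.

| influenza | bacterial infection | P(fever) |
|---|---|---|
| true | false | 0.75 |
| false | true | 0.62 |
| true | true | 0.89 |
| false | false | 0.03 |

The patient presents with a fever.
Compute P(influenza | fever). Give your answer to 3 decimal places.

By total probability over the 4 (influenza, bacterial infection) configurations:
  P(fever) = 0.03*0.89*0.88 + 0.62*0.89*0.12 + 0.75*0.11*0.88 + 0.89*0.11*0.12
        = 0.023496 + 0.066216 + 0.072600 + 0.011748 = 0.174060
The terms with influenza present sum to 0.084348, so
  P(influenza | fever) = 0.084348 / 0.174060 ≈ 0.485

P(influenza | fever) ≈ 0.485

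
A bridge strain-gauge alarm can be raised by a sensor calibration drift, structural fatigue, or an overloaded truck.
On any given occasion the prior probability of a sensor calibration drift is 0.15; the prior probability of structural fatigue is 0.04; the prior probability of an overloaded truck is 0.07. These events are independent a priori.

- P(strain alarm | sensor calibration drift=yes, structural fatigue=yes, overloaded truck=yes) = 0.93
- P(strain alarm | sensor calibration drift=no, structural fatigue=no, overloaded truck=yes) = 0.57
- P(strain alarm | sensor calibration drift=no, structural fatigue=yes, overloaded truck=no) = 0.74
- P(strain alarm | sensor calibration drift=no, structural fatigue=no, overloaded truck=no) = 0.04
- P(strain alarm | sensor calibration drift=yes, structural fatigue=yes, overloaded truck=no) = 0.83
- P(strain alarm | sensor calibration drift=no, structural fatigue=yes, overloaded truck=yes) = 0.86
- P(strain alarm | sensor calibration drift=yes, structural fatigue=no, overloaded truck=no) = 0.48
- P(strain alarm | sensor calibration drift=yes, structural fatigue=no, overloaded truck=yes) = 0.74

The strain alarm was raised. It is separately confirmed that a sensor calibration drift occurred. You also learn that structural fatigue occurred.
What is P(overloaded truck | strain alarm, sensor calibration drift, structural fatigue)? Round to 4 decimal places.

Weight on overloaded truck=true, given the evidence: 0.93×0.07 = 0.065100
The normalizing constant is 0.83×0.93 + 0.93×0.07 = 0.837000
Posterior = 0.065100 / 0.837000 ≈ 0.0778

P(overloaded truck | strain alarm, sensor calibration drift, structural fatigue) ≈ 0.0778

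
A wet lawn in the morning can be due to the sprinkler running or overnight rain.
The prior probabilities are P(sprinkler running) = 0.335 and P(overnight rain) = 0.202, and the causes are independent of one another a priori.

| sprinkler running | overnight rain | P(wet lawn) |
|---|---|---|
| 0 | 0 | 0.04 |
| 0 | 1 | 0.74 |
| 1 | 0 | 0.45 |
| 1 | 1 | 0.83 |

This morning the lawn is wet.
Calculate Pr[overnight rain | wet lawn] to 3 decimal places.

P(wet lawn) = 0.04*0.665*0.798 + 0.74*0.665*0.202 + 0.45*0.335*0.798 + 0.83*0.335*0.202 = 0.021227 + 0.099404 + 0.120299 + 0.056166 = 0.297096
Of this, 0.155570 comes from 0.099404 + 0.056166 (the overnight rain=true cases).
So P(overnight rain | wet lawn) = 0.155570/0.297096 ≈ 0.524.

Pr[overnight rain | wet lawn] ≈ 0.524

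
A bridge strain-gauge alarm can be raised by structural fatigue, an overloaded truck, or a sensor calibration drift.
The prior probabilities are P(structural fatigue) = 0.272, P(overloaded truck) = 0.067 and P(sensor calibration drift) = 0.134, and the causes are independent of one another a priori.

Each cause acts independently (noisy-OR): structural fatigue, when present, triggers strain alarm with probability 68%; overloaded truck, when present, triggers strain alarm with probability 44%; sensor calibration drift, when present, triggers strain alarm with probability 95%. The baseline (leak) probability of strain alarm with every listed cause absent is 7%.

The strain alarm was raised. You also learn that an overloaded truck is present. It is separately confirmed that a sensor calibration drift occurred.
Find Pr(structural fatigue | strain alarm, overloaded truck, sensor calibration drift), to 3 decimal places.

Under noisy-OR, P(strain alarm | causes) = 1 − (1−0.07)·∏(1−qᵢ) over the active causes.
Numerator (weight on configurations with structural fatigue): 0.991667*0.272 = 0.269733
The normalizing constant is 0.97396*0.728 + 0.991667*0.272 = 0.978776
P(structural fatigue | strain alarm, overloaded truck, sensor calibration drift) = 0.269733/0.978776 ≈ 0.276

Pr(structural fatigue | strain alarm, overloaded truck, sensor calibration drift) ≈ 0.276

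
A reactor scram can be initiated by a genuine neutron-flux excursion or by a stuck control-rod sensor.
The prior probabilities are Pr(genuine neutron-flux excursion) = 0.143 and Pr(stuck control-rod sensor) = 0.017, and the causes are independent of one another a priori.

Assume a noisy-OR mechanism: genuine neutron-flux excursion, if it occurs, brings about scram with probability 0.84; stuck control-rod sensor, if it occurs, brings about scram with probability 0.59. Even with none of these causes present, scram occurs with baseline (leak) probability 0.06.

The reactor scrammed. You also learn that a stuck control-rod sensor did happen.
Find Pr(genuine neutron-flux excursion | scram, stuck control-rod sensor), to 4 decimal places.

Under noisy-OR, P(scram | causes) = 1 − (1−0.06)·∏(1−qᵢ) over the active causes.
Enumerate both values of genuine neutron-flux excursion and weight by the priors:
  P(scram | stuck control-rod sensor) = 0.6146×0.857 + 0.938336×0.143
        = 0.526712 + 0.134182 = 0.660894
The terms with genuine neutron-flux excursion present sum to 0.134182, so
  P(genuine neutron-flux excursion | scram, stuck control-rod sensor) = 0.134182 / 0.660894 ≈ 0.2030

Pr(genuine neutron-flux excursion | scram, stuck control-rod sensor) ≈ 0.2030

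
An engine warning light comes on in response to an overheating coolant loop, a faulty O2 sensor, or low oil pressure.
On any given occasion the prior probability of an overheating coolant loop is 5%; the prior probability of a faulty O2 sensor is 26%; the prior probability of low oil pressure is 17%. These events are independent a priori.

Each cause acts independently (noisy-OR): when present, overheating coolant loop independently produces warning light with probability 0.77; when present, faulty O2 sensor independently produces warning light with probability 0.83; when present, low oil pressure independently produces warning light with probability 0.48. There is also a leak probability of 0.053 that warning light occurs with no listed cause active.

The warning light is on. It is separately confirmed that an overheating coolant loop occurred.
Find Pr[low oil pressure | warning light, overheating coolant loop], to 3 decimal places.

Under noisy-OR, P(warning light | causes) = 1 − (1−0.053)·∏(1−qᵢ) over the active causes.
Weight on low oil pressure=true, given the evidence: 0.111552 + 0.043349 = 0.154901
The normalizing constant is 0.78219·0.74·0.83 + 0.886739·0.74·0.17 + 0.962972·0.26·0.83 + 0.980746·0.26·0.17 = 0.843131
P(low oil pressure | warning light, overheating coolant loop) = 0.154901/0.843131 ≈ 0.184

Pr[low oil pressure | warning light, overheating coolant loop] ≈ 0.184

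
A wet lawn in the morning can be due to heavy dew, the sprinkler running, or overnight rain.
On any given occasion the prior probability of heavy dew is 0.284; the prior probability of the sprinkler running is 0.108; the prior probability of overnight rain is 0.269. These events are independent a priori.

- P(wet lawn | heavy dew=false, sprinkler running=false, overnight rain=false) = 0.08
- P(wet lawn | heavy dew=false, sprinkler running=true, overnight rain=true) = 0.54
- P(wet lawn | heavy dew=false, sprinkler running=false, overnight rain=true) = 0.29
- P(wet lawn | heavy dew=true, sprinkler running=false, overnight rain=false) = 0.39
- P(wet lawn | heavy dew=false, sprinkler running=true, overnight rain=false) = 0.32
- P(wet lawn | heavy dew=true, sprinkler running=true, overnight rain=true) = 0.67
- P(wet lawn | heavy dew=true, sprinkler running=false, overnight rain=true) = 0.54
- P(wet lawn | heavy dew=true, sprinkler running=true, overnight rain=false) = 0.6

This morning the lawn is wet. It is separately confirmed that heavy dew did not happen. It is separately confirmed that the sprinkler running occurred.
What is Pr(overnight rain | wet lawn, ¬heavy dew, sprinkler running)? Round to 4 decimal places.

P(wet lawn | ¬heavy dew, sprinkler running) = 0.32·0.731 + 0.54·0.269 = 0.233920 + 0.145260 = 0.379180
Of this, 0.145260 comes from 0.54·0.269 (the overnight rain=true cases).
Hence the posterior is 0.145260/0.379180 ≈ 0.3831.

Pr(overnight rain | wet lawn, ¬heavy dew, sprinkler running) ≈ 0.3831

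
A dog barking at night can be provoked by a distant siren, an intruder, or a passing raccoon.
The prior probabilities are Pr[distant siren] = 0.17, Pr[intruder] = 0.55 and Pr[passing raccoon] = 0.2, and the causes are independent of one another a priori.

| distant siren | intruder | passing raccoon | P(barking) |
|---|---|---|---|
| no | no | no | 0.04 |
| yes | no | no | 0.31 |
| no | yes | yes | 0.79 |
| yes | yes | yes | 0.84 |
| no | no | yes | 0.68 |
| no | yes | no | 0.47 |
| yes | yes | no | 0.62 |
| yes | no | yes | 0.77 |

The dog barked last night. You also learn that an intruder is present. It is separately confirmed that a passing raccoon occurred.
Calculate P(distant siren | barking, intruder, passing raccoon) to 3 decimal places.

Weight on distant siren=true, given the evidence: 0.84·0.17 = 0.142800
Normalizer over all consistent configurations: 0.79·0.83 + 0.84·0.17 = 0.798500
P(distant siren | barking, intruder, passing raccoon) = 0.142800/0.798500 ≈ 0.179

P(distant siren | barking, intruder, passing raccoon) ≈ 0.179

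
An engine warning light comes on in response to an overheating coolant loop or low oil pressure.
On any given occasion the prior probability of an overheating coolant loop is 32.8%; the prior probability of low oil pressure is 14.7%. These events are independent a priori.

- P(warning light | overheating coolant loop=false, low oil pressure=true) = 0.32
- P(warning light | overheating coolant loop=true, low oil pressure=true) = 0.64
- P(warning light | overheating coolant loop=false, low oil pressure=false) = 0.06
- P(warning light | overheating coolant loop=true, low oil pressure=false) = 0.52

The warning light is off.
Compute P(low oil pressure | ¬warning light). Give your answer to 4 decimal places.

P(low oil pressure | ¬warning light) ≈ 0.1116

P(¬warning light) = 0.94·0.672·0.853 + 0.68·0.672·0.147 + 0.48·0.328·0.853 + 0.36·0.328·0.147 = 0.538823 + 0.067173 + 0.134296 + 0.017358 = 0.757650
The low oil pressure-present share is 0.067173 + 0.017358 = 0.084531.
P(low oil pressure | ¬warning light) = 0.084531 / 0.757650 ≈ 0.1116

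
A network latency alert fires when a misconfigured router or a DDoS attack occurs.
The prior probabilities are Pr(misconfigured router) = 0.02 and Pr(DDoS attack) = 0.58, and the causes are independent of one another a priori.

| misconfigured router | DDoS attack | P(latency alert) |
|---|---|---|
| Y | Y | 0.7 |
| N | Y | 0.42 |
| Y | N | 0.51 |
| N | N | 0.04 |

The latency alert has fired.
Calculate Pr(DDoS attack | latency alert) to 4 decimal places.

Pr(DDoS attack | latency alert) ≈ 0.9225

Sum P(latency alert|·) weighted by the priors over the 4 (misconfigured router, DDoS attack) configurations:
  P(latency alert) = 0.04×0.98×0.42 + 0.42×0.98×0.58 + 0.51×0.02×0.42 + 0.7×0.02×0.58
        = 0.016464 + 0.238728 + 0.004284 + 0.008120 = 0.267596
Keeping only the DDoS attack-present terms gives 0.246848, so
  P(DDoS attack | latency alert) = 0.246848 / 0.267596 ≈ 0.9225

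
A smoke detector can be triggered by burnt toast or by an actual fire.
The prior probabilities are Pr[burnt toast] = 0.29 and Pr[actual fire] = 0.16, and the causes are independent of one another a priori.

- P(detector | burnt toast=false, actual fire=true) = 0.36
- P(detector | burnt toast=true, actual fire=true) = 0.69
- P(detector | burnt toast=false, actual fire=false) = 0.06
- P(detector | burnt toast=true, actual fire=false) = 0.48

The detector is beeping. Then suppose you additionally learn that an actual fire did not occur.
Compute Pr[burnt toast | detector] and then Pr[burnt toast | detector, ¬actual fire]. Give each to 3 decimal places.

Weight on burnt toast=true, given the evidence: 0.116928 + 0.032016 = 0.148944
Normalizer over all consistent configurations: 0.06·0.71·0.84 + 0.36·0.71·0.16 + 0.48·0.29·0.84 + 0.69·0.29·0.16 = 0.225624
P(burnt toast | detector) = 0.148944/0.225624 ≈ 0.660

With the extra evidence:
Sum P(detector|·) weighted by the priors over both values of burnt toast:
  P(detector | ¬actual fire) = 0.06·0.71 + 0.48·0.29
        = 0.042600 + 0.139200 = 0.181800
The terms with burnt toast present sum to 0.139200, so
  P(burnt toast | detector, ¬actual fire) = 0.139200 / 0.181800 ≈ 0.766
Ruling out actual fire raises the posterior on burnt toast — the flip side of explaining away.

Pr[burnt toast | detector] ≈ 0.660; Pr[burnt toast | detector, ¬actual fire] ≈ 0.766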